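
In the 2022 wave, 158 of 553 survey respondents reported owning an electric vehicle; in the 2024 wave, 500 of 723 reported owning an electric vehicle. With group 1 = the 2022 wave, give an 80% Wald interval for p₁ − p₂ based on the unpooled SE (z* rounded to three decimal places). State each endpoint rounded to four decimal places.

(-0.4389, -0.3728)

p̂₁ = 0.28571, p̂₂ = 0.69156, so the observed difference is -0.40585.
SE = √(0.000369045 + 0.000295026) = √0.000664071 = 0.025770.
z* = 1.282 at the 80% level. Margin of error = 0.03304.
So the interval runs from -0.4389 to -0.3728.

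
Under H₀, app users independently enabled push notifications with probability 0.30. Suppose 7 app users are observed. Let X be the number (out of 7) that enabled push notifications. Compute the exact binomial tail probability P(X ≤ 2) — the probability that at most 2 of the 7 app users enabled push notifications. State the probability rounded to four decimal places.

X ~ Binomial(n=7, p=0.30).
P(X ≤ 2) = C(7,0)·0.30^0·0.70^7 + C(7,1)·0.30^1·0.70^6 + C(7,2)·0.30^2·0.70^5.
= 0.082354 + 0.247063 + 0.317652 = 0.6471.

P = 0.6471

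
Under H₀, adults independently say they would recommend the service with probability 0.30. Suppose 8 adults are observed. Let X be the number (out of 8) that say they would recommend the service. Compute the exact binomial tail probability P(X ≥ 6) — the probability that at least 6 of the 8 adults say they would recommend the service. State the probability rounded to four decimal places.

P = 0.0113

X is binomial with n = 8 and p = 0.30.
P(X ≥ 6) = C(8,6)·0.30^6·0.70^2 + C(8,7)·0.30^7·0.70^1 + C(8,8)·0.30^8·0.70^0.
= 0.010002 + 0.001225 + 0.000066 = 0.0113.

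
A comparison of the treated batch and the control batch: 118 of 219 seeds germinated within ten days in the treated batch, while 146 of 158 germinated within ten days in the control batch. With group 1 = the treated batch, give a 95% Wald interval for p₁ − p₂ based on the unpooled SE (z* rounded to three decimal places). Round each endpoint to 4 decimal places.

p̂₁ = 118/219 = 0.53881, p̂₂ = 146/158 = 0.92405; p̂₁ − p̂₂ = -0.38524.
Unpooled SE = √(p̂₁(1−p̂₁)/n₁ + p̂₂(1−p̂₂)/n₂) = √(0.001134674 + 0.000444184) = 0.039735.
z* = 1.960 at the 95% level. Margin of error = 0.07788.
Interval: -0.38524 ± 0.07788 → (-0.4631, -0.3074).

(-0.4631, -0.3074)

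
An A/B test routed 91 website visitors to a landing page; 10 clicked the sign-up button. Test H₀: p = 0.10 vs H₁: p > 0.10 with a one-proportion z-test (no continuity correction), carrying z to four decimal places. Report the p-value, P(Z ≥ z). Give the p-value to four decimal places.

With x = 10 successes in n = 91, p̂ = 0.10989.
SE₀ = √(0.10·0.90/91) = 0.031449.
Test statistic (full precision, shown to 4 dp): z = (10/91 − 0.10)/SE₀ ≈ 0.3145.
p-value = P(Z ≥ z) with z = 0.3145 → 0.3766.

p-value = 0.3766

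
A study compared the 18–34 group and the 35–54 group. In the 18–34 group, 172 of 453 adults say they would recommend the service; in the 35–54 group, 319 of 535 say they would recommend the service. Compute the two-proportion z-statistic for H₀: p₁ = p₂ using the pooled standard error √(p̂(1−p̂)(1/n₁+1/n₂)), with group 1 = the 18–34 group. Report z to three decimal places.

z = -6.784

Sample proportions: p̂₁ = 172/453 = 0.37969 and p̂₂ = 319/535 = 0.59626.
Pooling: p̂ = 491/988 = 0.49696.
SE = √[p̂(1−p̂)(1/n₁+1/n₂)] = √[0.49696·0.50304·(1/453+1/535)] ≈ 0.031924.
z = -0.21657/0.031924 = -6.784.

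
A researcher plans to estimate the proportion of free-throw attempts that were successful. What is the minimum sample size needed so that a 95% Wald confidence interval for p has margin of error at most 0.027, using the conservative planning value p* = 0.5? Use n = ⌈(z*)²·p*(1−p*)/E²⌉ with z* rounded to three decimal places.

For 95% confidence, z* = 1.960.
p*(1−p*) = 0.2500.
Required n before rounding: 3.841600 × 0.2500 / 0.027² = 1317.421.
Rounding up, n = 1318.

n = 1318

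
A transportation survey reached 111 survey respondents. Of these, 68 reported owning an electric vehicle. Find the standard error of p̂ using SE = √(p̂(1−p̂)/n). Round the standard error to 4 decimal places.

SE = 0.0462

The sample proportion is 68/111 = 0.61261.
p̂(1−p̂) = 0.237319.
Dividing by n and taking the root: √0.002138009 = 0.0462.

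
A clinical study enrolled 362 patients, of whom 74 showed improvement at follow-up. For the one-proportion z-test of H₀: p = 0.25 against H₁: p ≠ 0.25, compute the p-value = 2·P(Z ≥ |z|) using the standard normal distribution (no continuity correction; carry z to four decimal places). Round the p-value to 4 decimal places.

p-value = 0.0452

p̂ = 74/362 = 0.20442.
SE₀ = √(0.25·0.75/362) = 0.022759.
Test statistic (full precision, shown to 4 dp): z = (74/362 − 0.25)/SE₀ ≈ -2.0028.
From the standard normal, 2·P(Z ≥ |z|) = 0.0452.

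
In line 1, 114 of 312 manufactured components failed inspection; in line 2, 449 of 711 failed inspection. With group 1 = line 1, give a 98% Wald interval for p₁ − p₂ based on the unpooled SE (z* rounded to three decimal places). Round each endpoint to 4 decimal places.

(-0.3422, -0.1900)

p̂₁ = 114/312 = 0.36538, p̂₂ = 449/711 = 0.63150; p̂₁ − p̂₂ = -0.26612.
Unpooled SE = √(p̂₁(1−p̂₁)/n₁ + p̂₂(1−p̂₂)/n₂) = √(0.000743201 + 0.000327295) = 0.032718.
For 98% confidence, z* = 2.326. Margin = 2.326·0.032718 = 0.07610.
CI: -0.26612 ± 0.07610 = (-0.3422, -0.1900).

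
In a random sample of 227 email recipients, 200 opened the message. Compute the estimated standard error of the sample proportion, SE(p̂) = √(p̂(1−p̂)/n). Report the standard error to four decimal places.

Sample proportion p̂ = 200/227 = 0.88106.
p̂(1−p̂) = 0.104793.
SE = √(0.104793/227) = 0.0215.

SE = 0.0215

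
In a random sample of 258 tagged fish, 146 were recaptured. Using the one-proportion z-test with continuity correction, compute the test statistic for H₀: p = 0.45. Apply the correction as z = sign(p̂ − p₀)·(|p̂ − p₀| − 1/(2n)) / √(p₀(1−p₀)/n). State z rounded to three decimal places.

With x = 146 successes in n = 258, p̂ = 0.56589. p̂ − p₀ = 0.115891.
1/(2n) = 0.001938.
Corrected numerator: |0.115891| − 0.001938 = 0.113953.
SE₀ = √(0.45·0.55/258) = 0.030973.
z = (+)0.113953/0.030973 = 3.679.

z = 3.679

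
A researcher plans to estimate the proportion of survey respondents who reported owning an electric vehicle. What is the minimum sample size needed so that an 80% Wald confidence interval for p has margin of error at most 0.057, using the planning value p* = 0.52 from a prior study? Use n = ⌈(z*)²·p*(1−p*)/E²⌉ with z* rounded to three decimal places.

n = 127

z* = 1.282 at the 80% level.
p*(1−p*) = 0.2496.
(z*)²·p*(1−p*)/E² = 1.643524·0.2496/0.003249 = 126.261.
Rounding up, n = 127.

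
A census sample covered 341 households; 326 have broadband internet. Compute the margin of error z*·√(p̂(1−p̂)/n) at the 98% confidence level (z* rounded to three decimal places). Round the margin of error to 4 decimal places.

With x = 326 successes in n = 341, p̂ = 0.95601.
SE = √(p̂(1−p̂)/n) = √(0.042053/341) = 0.011105.
z* = 2.326 at the 98% level.
ME = 2.326·0.011105 = 0.0258.

ME = 0.0258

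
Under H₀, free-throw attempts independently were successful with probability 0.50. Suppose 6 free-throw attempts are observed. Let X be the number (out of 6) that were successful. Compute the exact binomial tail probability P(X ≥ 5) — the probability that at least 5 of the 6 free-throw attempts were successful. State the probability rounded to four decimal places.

X ~ Binomial(n=6, p=0.50).
P(X ≥ 5) = C(6,5)·0.50^5·0.50^1 + C(6,6)·0.50^6·0.50^0.
= 0.093750 + 0.015625 = 0.1094.

P = 0.1094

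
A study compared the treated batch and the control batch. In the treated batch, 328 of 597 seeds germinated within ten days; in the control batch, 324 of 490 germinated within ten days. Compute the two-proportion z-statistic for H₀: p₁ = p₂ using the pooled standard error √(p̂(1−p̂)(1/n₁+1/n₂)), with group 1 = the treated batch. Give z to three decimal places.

z = -3.744

p̂₁ = 328/597 = 0.54941, p̂₂ = 324/490 = 0.66122.
Pooling: p̂ = 652/1087 = 0.59982.
SE = √[p̂(1−p̂)(1/n₁+1/n₂)] = √[0.59982·0.40018·(1/597+1/490)] ≈ 0.029865.
z = (p̂₁ − p̂₂)/SE = (0.54941 − 0.66122)/0.029865 = -0.11181/0.029865 = -3.744.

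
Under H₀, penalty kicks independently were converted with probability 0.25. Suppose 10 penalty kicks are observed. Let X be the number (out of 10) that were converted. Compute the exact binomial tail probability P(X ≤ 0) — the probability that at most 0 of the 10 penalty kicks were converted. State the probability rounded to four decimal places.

P = 0.0563

X is binomial with n = 10 and p = 0.25.
P(X ≤ 0) = C(10,0)·0.25^0·0.75^10.
= 0.056314 = 0.0563.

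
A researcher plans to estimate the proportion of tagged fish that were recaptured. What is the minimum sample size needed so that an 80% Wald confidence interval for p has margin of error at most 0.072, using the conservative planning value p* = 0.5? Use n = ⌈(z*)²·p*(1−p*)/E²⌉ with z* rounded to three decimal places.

z* = 1.282 at the 80% level.
p*(1−p*) = 0.50·0.50 = 0.2500.
(z*)²·p*(1−p*)/E² = 1.643524·0.2500/0.005184 = 79.259.
⌈79.259⌉ = 80.

n = 80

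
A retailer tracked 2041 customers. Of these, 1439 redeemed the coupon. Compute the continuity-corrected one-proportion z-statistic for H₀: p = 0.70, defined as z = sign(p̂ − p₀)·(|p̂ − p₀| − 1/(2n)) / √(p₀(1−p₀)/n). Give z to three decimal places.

Sample proportion p̂ = 1439/2041 = 0.70505. p̂ − p₀ = 0.005047.
1/(2n) = 0.000245.
Corrected numerator: |0.005047| − 0.000245 = 0.004802.
Under H₀, SE = √(p₀(1−p₀)/n) = √(0.70·0.30/2041) = √0.000102891 = 0.010144.
z = (+)0.004802/0.010144 = 0.473.

z = 0.473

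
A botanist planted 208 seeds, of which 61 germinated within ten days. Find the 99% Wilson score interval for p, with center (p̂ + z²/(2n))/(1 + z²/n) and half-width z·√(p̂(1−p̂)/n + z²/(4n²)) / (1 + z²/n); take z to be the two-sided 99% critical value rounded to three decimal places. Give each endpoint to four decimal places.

Here p̂ = 61/208 = 0.29327 and z = 2.576 (z² = 6.635776).
1 + z²/n = 1.031903.
Center = (0.29327 + 0.015951)/1.031903 = 0.29966.
Radicand: p̂(1−p̂)/n + z²/(4n²) = 0.000996454 + 0.000038345 = 0.001034799.
Half-width = 2.576·√0.001034799/1.031903 = 0.08030.
Interval: 0.29966 ± 0.08030 → (0.2194, 0.3800).

(0.2194, 0.3800)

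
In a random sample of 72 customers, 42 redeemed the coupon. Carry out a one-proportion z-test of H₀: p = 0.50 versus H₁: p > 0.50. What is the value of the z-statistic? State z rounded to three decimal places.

z = 1.414

The sample proportion is 42/72 = 0.58333.
Under H₀, SE = √(p₀(1−p₀)/n) = √(0.50·0.50/72) = √0.003472222 = 0.058926.
z = (0.58333 − 0.50)/0.058926 = 0.08333/0.058926 = 1.414.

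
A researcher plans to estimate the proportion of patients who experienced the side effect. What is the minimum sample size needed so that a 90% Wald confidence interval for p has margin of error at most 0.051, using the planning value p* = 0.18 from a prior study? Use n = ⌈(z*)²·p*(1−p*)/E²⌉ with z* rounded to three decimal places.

For 90% confidence, z* = 1.645.
p*(1−p*) = 0.1476.
(z*)²·p*(1−p*)/E² = 2.706025·0.1476/0.002601 = 153.560.
Rounding up, n = 154.

n = 154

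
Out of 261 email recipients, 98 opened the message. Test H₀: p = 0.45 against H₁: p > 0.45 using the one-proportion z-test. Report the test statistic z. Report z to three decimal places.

The sample proportion is 98/261 = 0.37548.
Under H₀, SE = √(p₀(1−p₀)/n) = √(0.45·0.55/261) = √0.000948276 = 0.030794.
z = (0.37548 − 0.45)/0.030794 = -0.07452/0.030794 = -2.420.

z = -2.420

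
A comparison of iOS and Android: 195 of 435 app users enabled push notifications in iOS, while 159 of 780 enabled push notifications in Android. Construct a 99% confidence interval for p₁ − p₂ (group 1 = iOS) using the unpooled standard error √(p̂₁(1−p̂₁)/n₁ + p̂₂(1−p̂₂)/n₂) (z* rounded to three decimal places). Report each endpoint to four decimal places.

(0.1726, 0.3162)

p̂₁ = 0.44828, p̂₂ = 0.20385, so the observed difference is 0.24443.
SE = √(0.000568562 + 0.000208068) = √0.000776630 = 0.027868.
The 99% critical value is z* = 2.576. Margin = 2.576·0.027868 = 0.07179.
CI: 0.24443 ± 0.07179 = (0.1726, 0.3162).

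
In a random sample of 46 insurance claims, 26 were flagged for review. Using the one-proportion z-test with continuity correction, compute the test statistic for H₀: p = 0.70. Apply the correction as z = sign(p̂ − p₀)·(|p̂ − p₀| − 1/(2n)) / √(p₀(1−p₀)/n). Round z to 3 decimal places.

z = -1.834

Sample proportion p̂ = 26/46 = 0.56522. p̂ − p₀ = -0.134783.
Continuity correction 1/(2n) = 1/92 = 0.010870.
Corrected numerator: |-0.134783| − 0.010870 = 0.123913.
Under H₀, SE = √(p₀(1−p₀)/n) = √(0.70·0.30/46) = √0.004565217 = 0.067566.
z = (−)0.123913/0.067566 = -1.834.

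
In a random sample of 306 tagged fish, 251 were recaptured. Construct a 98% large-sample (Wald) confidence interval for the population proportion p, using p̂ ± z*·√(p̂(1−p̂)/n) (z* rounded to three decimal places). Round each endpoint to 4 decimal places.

Sample proportion p̂ = 251/306 = 0.82026.
SE(p̂) = √(0.82026·0.17974/306) = 0.021950.
z* = 2.326 at the 98% level.
Margin of error: 2.326 × 0.021950 = 0.05106.
Interval: 0.82026 ± 0.05106 → (0.7692, 0.8713).

(0.7692, 0.8713)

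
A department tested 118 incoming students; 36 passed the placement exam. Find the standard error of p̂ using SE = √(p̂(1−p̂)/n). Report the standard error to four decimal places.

With x = 36 successes in n = 118, p̂ = 0.30508.
p̂(1−p̂) = 0.212006.
Dividing by n and taking the root: √0.001796661 = 0.0424.

SE = 0.0424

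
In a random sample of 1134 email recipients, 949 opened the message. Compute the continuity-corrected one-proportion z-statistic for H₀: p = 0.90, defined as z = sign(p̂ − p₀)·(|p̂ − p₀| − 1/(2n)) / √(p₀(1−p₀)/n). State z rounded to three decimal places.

z = -7.038

The sample proportion is 949/1134 = 0.83686. p̂ − p₀ = -0.063139.
Continuity correction 1/(2n) = 1/2268 = 0.000441.
Corrected numerator: |-0.063139| − 0.000441 = 0.062698.
Null standard error: √(0.90·0.10/1134) = √0.000079365 = 0.008909.
z = −0.062698/0.008909 = -7.038.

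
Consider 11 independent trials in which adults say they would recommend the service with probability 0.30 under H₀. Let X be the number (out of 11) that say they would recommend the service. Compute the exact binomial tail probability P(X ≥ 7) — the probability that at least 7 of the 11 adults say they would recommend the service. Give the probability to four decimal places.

X is binomial with n = 11 and p = 0.30.
P(X ≥ 7) = Σ_{j=7}^{11} C(11,j)·0.30^j·0.70^{11−j}.
= 0.017328 + 0.003713 + 0.000530 + 0.000045 + 0.000002 = 0.0216.

P = 0.0216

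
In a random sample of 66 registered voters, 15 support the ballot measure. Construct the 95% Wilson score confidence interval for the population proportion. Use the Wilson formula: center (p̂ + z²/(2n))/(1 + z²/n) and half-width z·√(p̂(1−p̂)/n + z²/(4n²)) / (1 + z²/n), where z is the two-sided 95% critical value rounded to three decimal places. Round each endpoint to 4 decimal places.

p̂ = 15/66 = 0.22727; z = 1.960, so z² = 3.841600.
Denominator 1 + z²/n = 1 + 3.841600/66 = 1.058206.
Adjusted center: (0.22727 + z²/(2n))/1.058206 = 0.24227.
Radicand: p̂(1−p̂)/n + z²/(4n²) = 0.002660907 + 0.000220478 = 0.002881385.
Half-width = z·√(radicand)/denom = 1.960·0.053679/1.058206 = 0.09942.
CI: 0.24227 ± 0.09942 = (0.1429, 0.3417).

(0.1429, 0.3417)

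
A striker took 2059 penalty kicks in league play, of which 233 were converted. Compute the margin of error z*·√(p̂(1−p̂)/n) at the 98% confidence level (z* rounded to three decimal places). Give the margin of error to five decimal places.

ME = 0.01624

Sample proportion p̂ = 233/2059 = 0.11316.
SE(p̂) = √(0.11316·0.88684/2059) = 0.006981.
For 98% confidence, z* = 2.326.
Margin of error = z*·SE = 2.326 × 0.006981 = 0.01624.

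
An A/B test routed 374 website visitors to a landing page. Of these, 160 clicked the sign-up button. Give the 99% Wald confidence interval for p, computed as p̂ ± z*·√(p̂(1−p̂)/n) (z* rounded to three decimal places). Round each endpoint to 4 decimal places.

The sample proportion is 160/374 = 0.42781.
Standard error of p̂: √(0.244788/374) = √0.000654514 = 0.025583.
For 99% confidence, z* = 2.576.
Margin = 2.576·0.025583 = 0.06590.
Interval: 0.42781 ± 0.06590 → (0.3619, 0.4937).

(0.3619, 0.4937)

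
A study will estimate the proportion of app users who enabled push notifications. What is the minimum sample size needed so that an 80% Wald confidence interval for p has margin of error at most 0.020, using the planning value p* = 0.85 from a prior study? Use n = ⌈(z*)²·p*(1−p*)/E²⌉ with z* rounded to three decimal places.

For 80% confidence, z* = 1.282.
p*(1−p*) = 0.85·0.15 = 0.1275.
(z*)²·p*(1−p*)/E² = 1.643524·0.1275/0.000400 = 523.873.
Rounding up, n = 524.

n = 524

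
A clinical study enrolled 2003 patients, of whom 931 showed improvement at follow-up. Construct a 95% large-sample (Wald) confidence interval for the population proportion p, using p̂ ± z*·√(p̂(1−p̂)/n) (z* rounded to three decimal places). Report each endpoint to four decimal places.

(0.4430, 0.4866)

p̂ = 931/2003 = 0.46480.
Standard error of p̂: √(0.248761/2003) = √0.000124194 = 0.011144.
For 95% confidence, z* = 1.960.
Margin = 1.960·0.011144 = 0.02184.
So the interval runs from 0.4430 to 0.4866.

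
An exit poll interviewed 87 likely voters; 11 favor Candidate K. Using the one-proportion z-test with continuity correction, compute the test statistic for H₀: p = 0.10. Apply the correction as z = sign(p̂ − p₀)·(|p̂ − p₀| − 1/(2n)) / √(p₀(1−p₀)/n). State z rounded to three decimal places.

Sample proportion p̂ = 11/87 = 0.12644. p̂ − p₀ = 0.026437.
Continuity correction 1/(2n) = 1/174 = 0.005747.
Corrected numerator: |0.026437| − 0.005747 = 0.020690.
SE₀ = √(0.10·0.90/87) = 0.032163.
z = +0.020690/0.032163 = 0.643.

z = 0.643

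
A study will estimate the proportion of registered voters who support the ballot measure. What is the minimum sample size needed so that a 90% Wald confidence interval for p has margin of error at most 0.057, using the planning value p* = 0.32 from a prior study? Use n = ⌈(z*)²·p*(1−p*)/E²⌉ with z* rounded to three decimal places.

For 90% confidence, z* = 1.645.
p*(1−p*) = 0.2176.
(z*)²·p*(1−p*)/E² = 2.706025·0.2176/0.003249 = 181.235.
Rounding up, n = 182.

n = 182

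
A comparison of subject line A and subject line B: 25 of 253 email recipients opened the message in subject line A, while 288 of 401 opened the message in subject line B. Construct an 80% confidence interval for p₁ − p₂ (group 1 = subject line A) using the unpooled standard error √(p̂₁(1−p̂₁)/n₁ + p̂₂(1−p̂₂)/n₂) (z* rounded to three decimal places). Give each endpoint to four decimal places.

(-0.6569, -0.5819)

p̂₁ = 25/253 = 0.09881, p̂₂ = 288/401 = 0.71820; p̂₁ − p̂₂ = -0.61939.
SE = √(0.000351976 + 0.000504705) = √0.000856681 = 0.029269.
For 80% confidence, z* = 1.282. Margin of error = 0.03752.
Interval: -0.61939 ± 0.03752 → (-0.6569, -0.5819).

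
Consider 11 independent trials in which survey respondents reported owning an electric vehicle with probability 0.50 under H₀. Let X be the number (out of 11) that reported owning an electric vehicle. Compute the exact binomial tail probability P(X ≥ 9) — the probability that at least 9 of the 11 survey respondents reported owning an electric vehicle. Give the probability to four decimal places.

P = 0.0327

X ~ Binomial(n=11, p=0.50).
P(X ≥ 9) = C(11,9)·0.50^9·0.50^2 + C(11,10)·0.50^10·0.50^1 + C(11,11)·0.50^11·0.50^0.
= 0.026855 + 0.005371 + 0.000488 = 0.0327.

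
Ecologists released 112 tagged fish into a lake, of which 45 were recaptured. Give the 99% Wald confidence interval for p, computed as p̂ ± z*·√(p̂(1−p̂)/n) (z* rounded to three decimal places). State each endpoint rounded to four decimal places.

p̂ = 45/112 = 0.40179.
SE = √(p̂(1−p̂)/n) = √(0.240354/112) = 0.046325.
z* = 2.576 at the 99% level.
Margin = 2.576·0.046325 = 0.11933.
Interval: 0.40179 ± 0.11933 → (0.2825, 0.5211).

(0.2825, 0.5211)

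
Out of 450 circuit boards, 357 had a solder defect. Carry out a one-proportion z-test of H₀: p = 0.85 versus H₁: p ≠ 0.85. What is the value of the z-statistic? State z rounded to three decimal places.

z = -3.367

p̂ = 357/450 = 0.79333.
SE₀ = √(0.85·0.15/450) = 0.016833.
Test statistic: z = -0.05667/0.016833 = -3.367.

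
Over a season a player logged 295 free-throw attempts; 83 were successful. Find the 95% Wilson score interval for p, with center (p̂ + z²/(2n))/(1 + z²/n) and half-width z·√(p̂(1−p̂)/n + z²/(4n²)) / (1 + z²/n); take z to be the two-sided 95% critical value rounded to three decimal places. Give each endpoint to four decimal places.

(0.2331, 0.3352)

p̂ = 83/295 = 0.28136; z = 1.960, so z² = 3.841600.
Denominator 1 + z²/n = 1 + 3.841600/295 = 1.013022.
Adjusted center: (0.28136 + z²/(2n))/1.013022 = 0.28417.
Radicand: p̂(1−p̂)/n + z²/(4n²) = 0.000685406 + 0.000011036 = 0.000696442.
Half-width = z·√(radicand)/denom = 1.960·0.026390/1.013022 = 0.05106.
CI: 0.28417 ± 0.05106 = (0.2331, 0.3352).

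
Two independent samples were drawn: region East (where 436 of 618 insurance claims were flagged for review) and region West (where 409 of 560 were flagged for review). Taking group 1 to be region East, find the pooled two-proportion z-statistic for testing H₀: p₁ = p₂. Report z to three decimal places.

Sample proportions: p̂₁ = 436/618 = 0.70550 and p̂₂ = 409/560 = 0.73036.
Pooled p̂ = (436+409)/(618+560) = 845/1178 = 0.71732.
SE = √[p̂(1−p̂)(1/n₁+1/n₂)] = √[0.71732·0.28268·(1/618+1/560)] ≈ 0.026272.
z = -0.02486/0.026272 = -0.946.

z = -0.946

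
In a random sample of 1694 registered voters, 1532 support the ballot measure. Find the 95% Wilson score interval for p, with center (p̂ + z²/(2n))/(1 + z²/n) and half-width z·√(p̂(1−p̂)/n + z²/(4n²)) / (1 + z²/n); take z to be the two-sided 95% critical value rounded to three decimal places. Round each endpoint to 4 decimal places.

(0.8894, 0.9175)

p̂ = 1532/1694 = 0.90437; z = 1.960, so z² = 3.841600.
1 + z²/n = 1.002268.
Adjusted center: (0.90437 + z²/(2n))/1.002268 = 0.90345.
Radicand: p̂(1−p̂)/n + z²/(4n²) = 0.000051054 + 0.000000335 = 0.000051389.
Half-width = 1.960·√0.000051389/1.002268 = 0.01402.
So the interval runs from 0.8894 to 0.9175.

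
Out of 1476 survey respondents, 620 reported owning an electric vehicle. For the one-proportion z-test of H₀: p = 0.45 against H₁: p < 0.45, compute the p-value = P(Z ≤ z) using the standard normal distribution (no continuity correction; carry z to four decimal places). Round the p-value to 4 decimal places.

p-value = 0.0104

Sample proportion p̂ = 620/1476 = 0.42005.
SE₀ = √(0.45·0.55/1476) = 0.012949.
z = (p̂ − p₀)/SE = (620/1476 − 0.45)/0.012949 ≈ -2.3126.
From the standard normal, P(Z ≤ z) = 0.0104.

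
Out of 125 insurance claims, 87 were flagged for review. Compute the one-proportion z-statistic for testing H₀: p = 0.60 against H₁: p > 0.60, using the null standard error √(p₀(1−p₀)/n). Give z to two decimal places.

z = 2.19

Sample proportion p̂ = 87/125 = 0.69600.
Under H₀, SE = √(p₀(1−p₀)/n) = √(0.60·0.40/125) = √0.001920000 = 0.043818.
z = (p̂ − p₀)/SE = (0.69600 − 0.60)/0.043818 = 2.19.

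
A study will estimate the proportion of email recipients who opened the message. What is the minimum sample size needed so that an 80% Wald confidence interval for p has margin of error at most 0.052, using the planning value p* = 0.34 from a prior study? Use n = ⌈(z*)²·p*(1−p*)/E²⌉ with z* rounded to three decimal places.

z* = 1.282 at the 80% level.
p*(1−p*) = 0.2244.
(z*)²·p*(1−p*)/E² = 1.643524·0.2244/0.002704 = 136.393.
Rounding up, n = 137.

n = 137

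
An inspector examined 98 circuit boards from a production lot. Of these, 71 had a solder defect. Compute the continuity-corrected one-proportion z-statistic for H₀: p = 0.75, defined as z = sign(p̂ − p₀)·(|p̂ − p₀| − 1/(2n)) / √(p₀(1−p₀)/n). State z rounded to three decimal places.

With x = 71 successes in n = 98, p̂ = 0.72449. p̂ − p₀ = -0.025510.
1/(2n) = 0.005102.
Corrected numerator: |-0.025510| − 0.005102 = 0.020408.
SE₀ = √(0.75·0.25/98) = 0.043741.
z = (−)0.020408/0.043741 = -0.467.

z = -0.467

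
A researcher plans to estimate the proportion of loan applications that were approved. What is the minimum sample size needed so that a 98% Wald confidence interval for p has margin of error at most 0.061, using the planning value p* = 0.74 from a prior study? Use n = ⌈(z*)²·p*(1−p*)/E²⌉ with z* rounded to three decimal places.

n = 280

For 98% confidence, z* = 2.326.
p*(1−p*) = 0.74·0.26 = 0.1924.
(z*)²·p*(1−p*)/E² = 5.410276·0.1924/0.003721 = 279.747.
Rounding up, n = 280.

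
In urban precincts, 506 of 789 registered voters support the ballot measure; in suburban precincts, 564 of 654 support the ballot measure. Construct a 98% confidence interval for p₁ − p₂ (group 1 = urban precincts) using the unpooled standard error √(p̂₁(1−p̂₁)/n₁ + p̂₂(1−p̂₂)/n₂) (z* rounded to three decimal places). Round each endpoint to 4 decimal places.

(-0.2717, -0.1705)

p̂₁ = 506/789 = 0.64132, p̂₂ = 564/654 = 0.86239; p̂₁ − p̂₂ = -0.22107.
Unpooled SE = √(p̂₁(1−p̂₁)/n₁ + p̂₂(1−p̂₂)/n₂) = √(0.000291545 + 0.000181463) = 0.021749.
z* = 2.326 at the 98% level. Margin = 2.326·0.021749 = 0.05059.
CI: -0.22107 ± 0.05059 = (-0.2717, -0.1705).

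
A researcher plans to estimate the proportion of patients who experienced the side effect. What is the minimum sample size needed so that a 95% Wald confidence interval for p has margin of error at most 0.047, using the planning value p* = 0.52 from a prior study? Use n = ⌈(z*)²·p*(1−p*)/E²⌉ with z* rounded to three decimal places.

For 95% confidence, z* = 1.960.
p*(1−p*) = 0.52·0.48 = 0.2496.
Required n before rounding: 3.841600 × 0.2496 / 0.047² = 434.071.
Rounding up, n = 435.

n = 435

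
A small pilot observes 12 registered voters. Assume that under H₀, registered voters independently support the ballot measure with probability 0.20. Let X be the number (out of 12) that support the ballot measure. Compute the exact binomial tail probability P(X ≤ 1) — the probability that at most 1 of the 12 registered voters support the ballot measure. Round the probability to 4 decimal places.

P = 0.2749

X is binomial with n = 12 and p = 0.20.
P(X ≤ 1) = C(12,0)·0.20^0·0.80^12 + C(12,1)·0.20^1·0.80^11.
= 0.068719 + 0.206158 = 0.2749.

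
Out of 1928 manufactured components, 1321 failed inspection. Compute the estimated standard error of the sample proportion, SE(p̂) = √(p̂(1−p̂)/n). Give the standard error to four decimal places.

SE = 0.0106

With x = 1321 successes in n = 1928, p̂ = 0.68517.
p̂(1−p̂) = 0.68517·0.31483 = 0.215712.
SE = √(0.215712/1928) = 0.0106.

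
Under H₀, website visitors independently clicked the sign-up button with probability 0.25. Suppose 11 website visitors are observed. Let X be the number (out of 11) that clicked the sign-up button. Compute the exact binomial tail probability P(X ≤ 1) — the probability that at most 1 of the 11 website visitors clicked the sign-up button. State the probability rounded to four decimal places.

P = 0.1971

X is binomial with n = 11 and p = 0.25.
P(X ≤ 1) = C(11,0)·0.25^0·0.75^11 + C(11,1)·0.25^1·0.75^10.
= 0.042235 + 0.154862 = 0.1971.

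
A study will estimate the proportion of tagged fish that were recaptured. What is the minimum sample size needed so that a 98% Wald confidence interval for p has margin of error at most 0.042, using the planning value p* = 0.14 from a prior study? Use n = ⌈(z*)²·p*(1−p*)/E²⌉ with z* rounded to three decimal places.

For 98% confidence, z* = 2.326.
p*(1−p*) = 0.1204.
Required n before rounding: 5.410276 × 0.1204 / 0.042² = 369.273.
⌈369.273⌉ = 370.

n = 370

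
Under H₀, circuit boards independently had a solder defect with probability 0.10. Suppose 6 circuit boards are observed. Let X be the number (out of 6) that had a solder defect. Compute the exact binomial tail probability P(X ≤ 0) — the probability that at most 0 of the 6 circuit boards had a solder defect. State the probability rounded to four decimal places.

P = 0.5314

X ~ Binomial(n=6, p=0.10).
P(X ≤ 0) = C(6,0)·0.10^0·0.90^6.
= 0.531441 = 0.5314.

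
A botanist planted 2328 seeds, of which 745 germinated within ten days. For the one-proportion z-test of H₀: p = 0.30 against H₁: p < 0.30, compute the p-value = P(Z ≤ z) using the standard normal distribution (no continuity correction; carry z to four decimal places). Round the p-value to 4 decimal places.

p̂ = 745/2328 = 0.32002.
Null standard error: √(0.30·0.70/2328) = √0.000090206 = 0.009498.
Test statistic (full precision, shown to 4 dp): z = (745/2328 − 0.30)/SE₀ ≈ 2.1076.
From the standard normal, P(Z ≤ z) = 0.9825.

p-value = 0.9825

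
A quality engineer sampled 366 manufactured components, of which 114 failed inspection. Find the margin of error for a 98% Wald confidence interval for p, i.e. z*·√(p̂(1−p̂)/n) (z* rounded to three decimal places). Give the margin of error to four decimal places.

ME = 0.0563

The sample proportion is 114/366 = 0.31148.
Standard error of p̂: √(0.214458/366) = √0.000585952 = 0.024206.
For 98% confidence, z* = 2.326.
So ME = 0.0563.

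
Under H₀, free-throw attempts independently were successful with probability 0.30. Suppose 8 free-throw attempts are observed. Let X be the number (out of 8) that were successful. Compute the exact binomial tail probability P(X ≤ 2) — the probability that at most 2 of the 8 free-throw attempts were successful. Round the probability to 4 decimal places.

X ~ Binomial(n=8, p=0.30).
P(X ≤ 2) = C(8,0)·0.30^0·0.70^8 + C(8,1)·0.30^1·0.70^7 + C(8,2)·0.30^2·0.70^6.
= 0.057648 + 0.197650 + 0.296475 = 0.5518.

P = 0.5518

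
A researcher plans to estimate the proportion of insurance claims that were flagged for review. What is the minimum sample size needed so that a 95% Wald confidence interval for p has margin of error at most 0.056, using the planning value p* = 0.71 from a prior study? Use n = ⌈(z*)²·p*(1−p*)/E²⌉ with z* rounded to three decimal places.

n = 253

z* = 1.960 at the 95% level.
p*(1−p*) = 0.71·0.29 = 0.2059.
Required n before rounding: 3.841600 × 0.2059 / 0.056² = 252.227.
Rounding up, n = 253.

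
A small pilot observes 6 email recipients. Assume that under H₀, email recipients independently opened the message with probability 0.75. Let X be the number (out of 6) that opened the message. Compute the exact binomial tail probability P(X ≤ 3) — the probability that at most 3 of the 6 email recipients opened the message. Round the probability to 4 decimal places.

X is binomial with n = 6 and p = 0.75.
P(X ≤ 3) = C(6,0)·0.75^0·0.25^6 + C(6,1)·0.75^1·0.25^5 + C(6,2)·0.75^2·0.25^4 + C(6,3)·0.75^3·0.25^3.
= 0.000244 + 0.004395 + 0.032959 + 0.131836 = 0.1694.

P = 0.1694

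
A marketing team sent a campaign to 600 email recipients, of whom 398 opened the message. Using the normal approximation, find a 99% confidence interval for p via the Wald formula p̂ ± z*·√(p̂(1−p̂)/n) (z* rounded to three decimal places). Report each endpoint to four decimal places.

(0.6136, 0.7130)

The sample proportion is 398/600 = 0.66333.
SE = √(p̂(1−p̂)/n) = √(0.223322/600) = 0.019293.
For 99% confidence, z* = 2.576.
Margin of error: 2.576 × 0.019293 = 0.04970.
Interval: 0.66333 ± 0.04970 → (0.6136, 0.7130).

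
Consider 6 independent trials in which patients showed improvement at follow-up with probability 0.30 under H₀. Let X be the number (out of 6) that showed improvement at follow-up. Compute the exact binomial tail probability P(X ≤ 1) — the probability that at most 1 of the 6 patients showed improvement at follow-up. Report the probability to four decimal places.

X ~ Binomial(n=6, p=0.30).
P(X ≤ 1) = C(6,0)·0.30^0·0.70^6 + C(6,1)·0.30^1·0.70^5.
= 0.117649 + 0.302526 = 0.4202.

P = 0.4202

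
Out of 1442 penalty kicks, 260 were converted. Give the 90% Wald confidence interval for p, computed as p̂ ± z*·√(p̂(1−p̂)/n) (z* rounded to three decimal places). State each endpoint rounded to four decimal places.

(0.1637, 0.1970)

Sample proportion p̂ = 260/1442 = 0.18031.
SE = √(p̂(1−p̂)/n) = √(0.147795/1442) = 0.010124.
For 90% confidence, z* = 1.645.
Margin of error: 1.645 × 0.010124 = 0.01665.
CI: 0.18031 ± 0.01665 = (0.1637, 0.1970).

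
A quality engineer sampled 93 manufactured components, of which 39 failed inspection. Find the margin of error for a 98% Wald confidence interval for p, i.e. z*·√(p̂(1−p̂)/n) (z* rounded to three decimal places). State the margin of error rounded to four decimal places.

p̂ = 39/93 = 0.41935.
SE(p̂) = √(0.41935·0.58065/93) = 0.051169.
For 98% confidence, z* = 2.326.
So ME = 0.1190.

ME = 0.1190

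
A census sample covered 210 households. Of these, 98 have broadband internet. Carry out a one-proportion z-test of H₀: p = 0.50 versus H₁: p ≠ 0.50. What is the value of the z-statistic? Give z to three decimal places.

z = -0.966

The sample proportion is 98/210 = 0.46667.
Null standard error: √(0.50·0.50/210) = √0.001190476 = 0.034503.
z = (0.46667 − 0.50)/0.034503 = -0.03333/0.034503 = -0.966.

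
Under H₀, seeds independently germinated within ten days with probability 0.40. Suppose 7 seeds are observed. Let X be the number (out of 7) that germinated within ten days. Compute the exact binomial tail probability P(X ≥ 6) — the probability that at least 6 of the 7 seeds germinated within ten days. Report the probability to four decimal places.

P = 0.0188

X is binomial with n = 7 and p = 0.40.
P(X ≥ 6) = C(7,6)·0.40^6·0.60^1 + C(7,7)·0.40^7·0.60^0.
= 0.017203 + 0.001638 = 0.0188.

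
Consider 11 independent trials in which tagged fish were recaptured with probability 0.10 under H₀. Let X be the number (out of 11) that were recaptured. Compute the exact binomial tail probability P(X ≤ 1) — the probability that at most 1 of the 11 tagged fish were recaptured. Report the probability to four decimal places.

X ~ Binomial(n=11, p=0.10).
P(X ≤ 1) = C(11,0)·0.10^0·0.90^11 + C(11,1)·0.10^1·0.90^10.
= 0.313811 + 0.383546 = 0.6974.

P = 0.6974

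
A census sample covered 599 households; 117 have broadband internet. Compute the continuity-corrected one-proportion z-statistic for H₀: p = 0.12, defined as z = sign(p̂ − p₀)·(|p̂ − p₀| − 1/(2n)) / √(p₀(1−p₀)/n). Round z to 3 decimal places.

z = 5.610

With x = 117 successes in n = 599, p̂ = 0.19533. p̂ − p₀ = 0.075326.
1/(2n) = 0.000835.
Corrected numerator: |0.075326| − 0.000835 = 0.074491.
Under H₀, SE = √(p₀(1−p₀)/n) = √(0.12·0.88/599) = √0.000176294 = 0.013278.
z = +0.074491/0.013278 = 5.610.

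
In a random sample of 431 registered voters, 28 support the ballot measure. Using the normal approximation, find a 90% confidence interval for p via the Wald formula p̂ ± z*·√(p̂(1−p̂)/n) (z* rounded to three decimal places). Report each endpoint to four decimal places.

p̂ = 28/431 = 0.06497.
Standard error of p̂: √(0.060745/431) = √0.000140939 = 0.011872.
For 90% confidence, z* = 1.645.
Margin = 1.645·0.011872 = 0.01953.
Interval: 0.06497 ± 0.01953 → (0.0454, 0.0845).

(0.0454, 0.0845)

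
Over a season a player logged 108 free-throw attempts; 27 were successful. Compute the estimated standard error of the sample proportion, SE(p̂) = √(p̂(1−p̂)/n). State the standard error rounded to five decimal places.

p̂ = 27/108 = 0.25000.
p̂(1−p̂) = 0.187500.
Dividing by n and taking the root: √0.001736111 = 0.04167.

SE = 0.04167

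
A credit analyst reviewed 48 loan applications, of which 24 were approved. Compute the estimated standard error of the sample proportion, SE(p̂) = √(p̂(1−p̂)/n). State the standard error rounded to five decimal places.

SE = 0.07217

Sample proportion p̂ = 24/48 = 0.50000.
p̂(1−p̂) = 0.50000·0.50000 = 0.250000.
SE = √(0.250000/48) = √0.005208333 = 0.07217.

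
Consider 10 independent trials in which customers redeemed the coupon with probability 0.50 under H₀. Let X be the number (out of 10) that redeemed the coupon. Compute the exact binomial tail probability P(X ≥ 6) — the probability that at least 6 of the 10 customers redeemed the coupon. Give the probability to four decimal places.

P = 0.3770

X ~ Binomial(n=10, p=0.50).
P(X ≥ 6) = Σ_{j=6}^{10} C(10,j)·0.50^j·0.50^{10−j}.
= 0.205078 + 0.117188 + 0.043945 + 0.009766 + 0.000977 = 0.3770.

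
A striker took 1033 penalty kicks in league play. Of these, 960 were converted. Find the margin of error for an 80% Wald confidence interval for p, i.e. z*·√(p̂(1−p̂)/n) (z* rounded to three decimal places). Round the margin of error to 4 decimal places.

p̂ = 960/1033 = 0.92933.
SE(p̂) = √(0.92933·0.07067/1033) = 0.007973.
For 80% confidence, z* = 1.282.
ME = 1.282·0.007973 = 0.0102.

ME = 0.0102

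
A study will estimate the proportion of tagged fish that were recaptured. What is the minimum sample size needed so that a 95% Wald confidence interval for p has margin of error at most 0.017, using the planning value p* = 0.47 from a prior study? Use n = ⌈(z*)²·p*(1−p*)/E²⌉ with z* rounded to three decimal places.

n = 3312

For 95% confidence, z* = 1.960.
p*(1−p*) = 0.2491.
(z*)²·p*(1−p*)/E² = 3.841600·0.2491/0.000289 = 3311.220.
Rounding up, n = 3312.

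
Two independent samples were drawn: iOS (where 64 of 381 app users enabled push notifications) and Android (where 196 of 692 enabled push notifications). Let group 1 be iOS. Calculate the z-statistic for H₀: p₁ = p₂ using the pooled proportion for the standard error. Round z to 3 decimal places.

z = -4.217

Sample proportions: p̂₁ = 64/381 = 0.16798 and p̂₂ = 196/692 = 0.28324.
Pooled p̂ = (64+196)/(381+692) = 260/1073 = 0.24231.
Pooled SE = √[0.1835965·0.00406976] ≈ 0.027335.
z = (p̂₁ − p̂₂)/SE = (0.16798 − 0.28324)/0.027335 = -0.11526/0.027335 = -4.217.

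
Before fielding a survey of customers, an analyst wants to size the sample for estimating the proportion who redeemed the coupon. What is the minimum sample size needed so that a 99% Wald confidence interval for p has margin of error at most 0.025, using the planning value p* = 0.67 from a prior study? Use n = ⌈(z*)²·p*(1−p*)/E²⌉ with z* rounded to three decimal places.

For 99% confidence, z* = 2.576.
p*(1−p*) = 0.67·0.33 = 0.2211.
(z*)²·p*(1−p*)/E² = 6.635776·0.2211/0.000625 = 2347.472.
⌈2347.472⌉ = 2348.

n = 2348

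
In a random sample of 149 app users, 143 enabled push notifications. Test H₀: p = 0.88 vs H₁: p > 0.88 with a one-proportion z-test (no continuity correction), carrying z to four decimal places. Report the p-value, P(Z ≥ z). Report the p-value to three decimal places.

With x = 143 successes in n = 149, p̂ = 0.95973.
SE₀ = √(0.88·0.12/149) = 0.026622.
Test statistic (full precision, shown to 4 dp): z = (143/149 − 0.88)/SE₀ ≈ 2.9950.
From the standard normal, P(Z ≥ z) = 0.001.

p-value = 0.001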